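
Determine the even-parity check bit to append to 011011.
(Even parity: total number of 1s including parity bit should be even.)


Number of 1s in data: 4
Parity bit: 0

0


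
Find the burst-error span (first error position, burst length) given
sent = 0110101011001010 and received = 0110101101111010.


XOR: 0000000110110000

Burst at position 7, length 5


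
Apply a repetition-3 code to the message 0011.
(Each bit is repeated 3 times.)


Each bit -> 3 copies

000000111111


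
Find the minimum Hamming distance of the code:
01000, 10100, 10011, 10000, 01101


Comparing all pairs, minimum distance: 1
Can detect 0 errors, correct 0 errors

1


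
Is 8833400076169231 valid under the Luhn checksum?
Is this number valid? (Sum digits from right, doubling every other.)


Luhn sum = 69
69 mod 10 = 9

Invalid (Luhn sum mod 10 = 9)


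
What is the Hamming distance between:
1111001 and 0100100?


XOR: 1011101
Count of 1s: 5

5


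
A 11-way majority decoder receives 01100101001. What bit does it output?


Ones: 5 out of 11
Threshold: 6

0 (5/11 voted 1)


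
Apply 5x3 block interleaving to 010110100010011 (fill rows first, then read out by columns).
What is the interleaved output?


Matrix:
  010
  110
  100
  010
  011
Read columns: 011001101100001

011001101100001


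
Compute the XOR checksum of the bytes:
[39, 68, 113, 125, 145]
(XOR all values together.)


XOR chain: 39 ^ 68 ^ 113 ^ 125 ^ 145 = 254

254


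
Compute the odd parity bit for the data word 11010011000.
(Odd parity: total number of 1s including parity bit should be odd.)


Number of 1s in data: 5
Parity bit: 0

0


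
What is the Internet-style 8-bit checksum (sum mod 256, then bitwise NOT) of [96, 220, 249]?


Sum = 565 mod 256 = 53
Complement = 202

202


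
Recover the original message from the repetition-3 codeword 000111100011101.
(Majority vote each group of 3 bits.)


Groups: 000, 111, 100, 011, 101
Majority votes: 01011

01011


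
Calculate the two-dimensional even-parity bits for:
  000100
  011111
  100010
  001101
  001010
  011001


Row parities: 110101
Column parities: 100111

Row P: 110101, Col P: 100111, Corner: 0


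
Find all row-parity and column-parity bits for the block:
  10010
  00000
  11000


Row parities: 000
Column parities: 01010

Row P: 000, Col P: 01010, Corner: 0


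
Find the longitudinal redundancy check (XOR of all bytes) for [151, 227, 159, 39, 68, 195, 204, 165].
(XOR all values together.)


XOR chain: 151 ^ 227 ^ 159 ^ 39 ^ 68 ^ 195 ^ 204 ^ 165 = 34

34


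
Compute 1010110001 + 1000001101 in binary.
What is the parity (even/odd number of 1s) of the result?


1010110001 = 689
1000001101 = 525
Sum = 1214 = 10010111110
1s count = 7

odd parity (7 ones in 10010111110)


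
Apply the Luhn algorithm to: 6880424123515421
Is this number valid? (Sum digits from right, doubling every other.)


Luhn sum = 56
56 mod 10 = 6

Invalid (Luhn sum mod 10 = 6)


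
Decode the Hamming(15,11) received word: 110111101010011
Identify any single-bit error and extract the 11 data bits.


Syndrome = 0: no error detected

Data: 01111010011 (no errors)


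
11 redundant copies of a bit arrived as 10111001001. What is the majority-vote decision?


Ones: 6 out of 11
Threshold: 6

1 (6/11 voted 1)


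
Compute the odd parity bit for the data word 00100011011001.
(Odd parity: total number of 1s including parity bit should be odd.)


Number of 1s in data: 6
Parity bit: 1

1


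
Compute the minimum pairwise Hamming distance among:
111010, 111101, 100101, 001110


Comparing all pairs, minimum distance: 2
Can detect 1 errors, correct 0 errors

2


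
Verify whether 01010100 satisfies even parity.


Number of 1s: 3

No, parity error (3 ones)


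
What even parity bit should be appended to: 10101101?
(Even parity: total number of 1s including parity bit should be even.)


Number of 1s in data: 5
Parity bit: 1

1


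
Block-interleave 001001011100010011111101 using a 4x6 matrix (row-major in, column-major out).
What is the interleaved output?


Matrix:
  001001
  011100
  010011
  111101
Read columns: 000101111101010100101011

000101111101010100101011


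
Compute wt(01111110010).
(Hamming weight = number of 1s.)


Counting 1s in 01111110010

7


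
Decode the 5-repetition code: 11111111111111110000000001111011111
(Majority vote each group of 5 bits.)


Groups: 11111, 11111, 11111, 10000, 00000, 11110, 11111
Majority votes: 1110011

1110011


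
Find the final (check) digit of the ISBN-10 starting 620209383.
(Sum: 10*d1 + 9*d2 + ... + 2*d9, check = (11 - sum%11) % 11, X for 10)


Weighted sum: 179
179 mod 11 = 3

Check digit: 8


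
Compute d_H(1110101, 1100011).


XOR: 0010110
Count of 1s: 3

3


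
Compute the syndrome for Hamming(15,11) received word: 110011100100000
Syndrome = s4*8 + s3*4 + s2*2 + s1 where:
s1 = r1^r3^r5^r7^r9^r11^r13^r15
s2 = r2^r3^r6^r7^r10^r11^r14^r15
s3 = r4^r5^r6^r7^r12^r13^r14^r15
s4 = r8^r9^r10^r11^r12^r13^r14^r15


s1=1, s2=0, s3=1, s4=1

Syndrome = 13 (error at position 13)


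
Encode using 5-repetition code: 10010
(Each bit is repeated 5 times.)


Each bit -> 5 copies

1111100000000001111100000


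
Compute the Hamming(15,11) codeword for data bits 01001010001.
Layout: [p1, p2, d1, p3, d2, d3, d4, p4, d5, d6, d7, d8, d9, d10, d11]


Parity bits: p1=0, p2=0, p3=0, p4=1

000010011010001


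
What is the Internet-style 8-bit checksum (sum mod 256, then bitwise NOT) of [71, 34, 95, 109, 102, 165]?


Sum = 576 mod 256 = 64
Complement = 191

191


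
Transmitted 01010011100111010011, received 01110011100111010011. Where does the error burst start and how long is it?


XOR: 00100000000000000000

Burst at position 2, length 1


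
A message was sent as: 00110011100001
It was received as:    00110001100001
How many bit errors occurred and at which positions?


XOR: 00000010000000

1 error(s) at position(s): 6


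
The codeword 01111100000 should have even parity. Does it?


Number of 1s: 5

No, parity error (5 ones)


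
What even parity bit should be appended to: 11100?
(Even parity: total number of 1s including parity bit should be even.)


Number of 1s in data: 3
Parity bit: 1

1


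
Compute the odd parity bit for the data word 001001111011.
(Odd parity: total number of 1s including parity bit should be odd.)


Number of 1s in data: 7
Parity bit: 0

0


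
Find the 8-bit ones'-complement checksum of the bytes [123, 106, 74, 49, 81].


Sum = 433 mod 256 = 177
Complement = 78

78


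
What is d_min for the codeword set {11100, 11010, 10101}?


Comparing all pairs, minimum distance: 2
Can detect 1 errors, correct 0 errors

2


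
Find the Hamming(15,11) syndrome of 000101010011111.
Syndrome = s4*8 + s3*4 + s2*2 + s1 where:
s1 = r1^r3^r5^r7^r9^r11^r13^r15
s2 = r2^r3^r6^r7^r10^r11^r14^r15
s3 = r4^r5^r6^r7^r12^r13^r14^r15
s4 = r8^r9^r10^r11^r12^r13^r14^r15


s1=1, s2=0, s3=0, s4=0

Syndrome = 1 (error at position 1)


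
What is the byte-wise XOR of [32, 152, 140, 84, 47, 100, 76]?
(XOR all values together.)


XOR chain: 32 ^ 152 ^ 140 ^ 84 ^ 47 ^ 100 ^ 76 = 103

103


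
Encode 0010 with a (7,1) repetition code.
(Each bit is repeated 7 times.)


Each bit -> 7 copies

0000000000000011111110000000


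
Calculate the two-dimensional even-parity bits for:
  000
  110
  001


Row parities: 001
Column parities: 111

Row P: 001, Col P: 111, Corner: 1


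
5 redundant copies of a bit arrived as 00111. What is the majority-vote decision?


Ones: 3 out of 5
Threshold: 3

1 (3/5 voted 1)


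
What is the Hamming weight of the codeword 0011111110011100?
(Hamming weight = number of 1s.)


Counting 1s in 0011111110011100

10


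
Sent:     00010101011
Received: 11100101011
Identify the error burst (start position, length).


XOR: 11110000000

Burst at position 0, length 4


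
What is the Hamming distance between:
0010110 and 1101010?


XOR: 1111100
Count of 1s: 5

5


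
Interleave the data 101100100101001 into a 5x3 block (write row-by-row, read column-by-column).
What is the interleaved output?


Matrix:
  101
  100
  100
  101
  001
Read columns: 111100000010011

111100000010011


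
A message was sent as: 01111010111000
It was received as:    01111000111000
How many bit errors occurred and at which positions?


XOR: 00000010000000

1 error(s) at position(s): 6


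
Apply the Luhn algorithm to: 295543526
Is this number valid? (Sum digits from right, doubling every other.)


Luhn sum = 42
42 mod 10 = 2

Invalid (Luhn sum mod 10 = 2)


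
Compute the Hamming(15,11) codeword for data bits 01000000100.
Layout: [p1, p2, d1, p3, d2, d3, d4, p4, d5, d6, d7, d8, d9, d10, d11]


Parity bits: p1=0, p2=0, p3=0, p4=1

000010010000100


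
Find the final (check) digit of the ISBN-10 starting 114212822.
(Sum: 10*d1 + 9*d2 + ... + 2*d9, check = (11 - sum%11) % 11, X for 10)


Weighted sum: 123
123 mod 11 = 2

Check digit: 9


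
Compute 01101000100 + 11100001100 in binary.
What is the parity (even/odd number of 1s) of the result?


01101000100 = 836
11100001100 = 1804
Sum = 2640 = 101001010000
1s count = 4

even parity (4 ones in 101001010000)


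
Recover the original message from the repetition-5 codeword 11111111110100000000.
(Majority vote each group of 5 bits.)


Groups: 11111, 11111, 01000, 00000
Majority votes: 1100

1100


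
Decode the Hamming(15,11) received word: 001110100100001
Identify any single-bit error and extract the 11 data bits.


Syndrome = 0: no error detected

Data: 11010100001 (no errors)


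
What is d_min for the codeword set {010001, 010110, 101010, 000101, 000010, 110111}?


Comparing all pairs, minimum distance: 2
Can detect 1 errors, correct 0 errors

2


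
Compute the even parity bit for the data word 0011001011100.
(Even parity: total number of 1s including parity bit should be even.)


Number of 1s in data: 6
Parity bit: 0

0


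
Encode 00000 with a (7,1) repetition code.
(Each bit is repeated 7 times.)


Each bit -> 7 copies

00000000000000000000000000000000000


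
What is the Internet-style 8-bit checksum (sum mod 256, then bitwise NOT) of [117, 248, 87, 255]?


Sum = 707 mod 256 = 195
Complement = 60

60


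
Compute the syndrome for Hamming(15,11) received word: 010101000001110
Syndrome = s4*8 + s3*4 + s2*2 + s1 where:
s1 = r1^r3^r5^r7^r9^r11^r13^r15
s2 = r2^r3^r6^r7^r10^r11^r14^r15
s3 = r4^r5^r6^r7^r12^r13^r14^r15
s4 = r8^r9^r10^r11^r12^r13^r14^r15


s1=1, s2=1, s3=1, s4=1

Syndrome = 15 (error at position 15)


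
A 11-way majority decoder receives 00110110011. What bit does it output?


Ones: 6 out of 11
Threshold: 6

1 (6/11 voted 1)


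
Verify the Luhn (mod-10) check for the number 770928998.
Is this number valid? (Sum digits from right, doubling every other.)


Luhn sum = 56
56 mod 10 = 6

Invalid (Luhn sum mod 10 = 6)


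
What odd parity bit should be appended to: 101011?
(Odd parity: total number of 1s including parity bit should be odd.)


Number of 1s in data: 4
Parity bit: 1

1


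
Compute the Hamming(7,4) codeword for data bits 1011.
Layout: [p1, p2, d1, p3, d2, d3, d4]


Parity bits: p1=0, p2=1, p3=0

0110011


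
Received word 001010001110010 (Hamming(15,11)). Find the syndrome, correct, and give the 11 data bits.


Syndrome = 0: no error detected

Data: 11001110010 (no errors)


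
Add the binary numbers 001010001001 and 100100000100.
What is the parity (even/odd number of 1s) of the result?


001010001001 = 649
100100000100 = 2308
Sum = 2957 = 101110001101
1s count = 7

odd parity (7 ones in 101110001101)


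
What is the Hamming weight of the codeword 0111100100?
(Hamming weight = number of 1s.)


Counting 1s in 0111100100

5


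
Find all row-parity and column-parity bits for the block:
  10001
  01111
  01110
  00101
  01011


Row parities: 00101
Column parities: 11110

Row P: 00101, Col P: 11110, Corner: 0


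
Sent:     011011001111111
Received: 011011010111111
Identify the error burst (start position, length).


XOR: 000000011000000

Burst at position 7, length 2


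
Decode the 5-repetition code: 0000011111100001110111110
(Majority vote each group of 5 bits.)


Groups: 00000, 11111, 10000, 11101, 11110
Majority votes: 01011

01011


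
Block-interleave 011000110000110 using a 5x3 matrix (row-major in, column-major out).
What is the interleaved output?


Matrix:
  011
  000
  110
  000
  110
Read columns: 001011010110000

001011010110000


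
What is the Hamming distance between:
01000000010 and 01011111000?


XOR: 00011111010
Count of 1s: 6

6


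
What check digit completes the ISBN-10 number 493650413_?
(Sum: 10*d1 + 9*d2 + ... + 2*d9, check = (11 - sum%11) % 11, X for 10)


Weighted sum: 242
242 mod 11 = 0

Check digit: 0


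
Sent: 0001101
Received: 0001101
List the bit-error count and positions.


XOR: 0000000

0 errors (received matches sent)


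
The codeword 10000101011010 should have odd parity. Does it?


Number of 1s: 6

No, parity error (6 ones)


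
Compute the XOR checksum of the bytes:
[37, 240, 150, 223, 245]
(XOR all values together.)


XOR chain: 37 ^ 240 ^ 150 ^ 223 ^ 245 = 105

105


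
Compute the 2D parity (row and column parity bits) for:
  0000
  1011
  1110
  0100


Row parities: 0111
Column parities: 0001

Row P: 0111, Col P: 0001, Corner: 1


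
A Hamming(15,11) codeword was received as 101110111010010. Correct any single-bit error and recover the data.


Syndrome = 0: no error detected

Data: 11011010010 (no errors)


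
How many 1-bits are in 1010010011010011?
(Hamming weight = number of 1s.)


Counting 1s in 1010010011010011

8


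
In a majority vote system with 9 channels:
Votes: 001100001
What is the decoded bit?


Ones: 3 out of 9
Threshold: 5

0 (3/9 voted 1)


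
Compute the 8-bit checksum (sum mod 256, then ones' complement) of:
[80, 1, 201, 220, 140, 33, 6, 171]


Sum = 852 mod 256 = 84
Complement = 171

171


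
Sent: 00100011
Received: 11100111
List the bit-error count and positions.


XOR: 11000100

3 error(s) at position(s): 0, 1, 5


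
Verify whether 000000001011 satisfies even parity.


Number of 1s: 3

No, parity error (3 ones)


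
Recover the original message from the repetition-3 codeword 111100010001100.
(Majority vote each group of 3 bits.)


Groups: 111, 100, 010, 001, 100
Majority votes: 10000

10000


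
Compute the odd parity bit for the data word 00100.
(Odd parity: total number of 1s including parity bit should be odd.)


Number of 1s in data: 1
Parity bit: 0

0


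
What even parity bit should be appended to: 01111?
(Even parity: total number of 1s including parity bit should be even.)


Number of 1s in data: 4
Parity bit: 0

0


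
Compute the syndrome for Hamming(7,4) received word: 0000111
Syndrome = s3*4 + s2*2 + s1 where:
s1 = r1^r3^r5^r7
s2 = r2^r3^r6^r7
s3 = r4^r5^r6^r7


s1=0, s2=0, s3=1

Syndrome = 4 (error at position 4)


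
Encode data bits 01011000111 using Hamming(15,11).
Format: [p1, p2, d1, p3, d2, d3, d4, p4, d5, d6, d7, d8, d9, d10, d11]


Parity bits: p1=1, p2=1, p3=1, p4=0

110110101000111


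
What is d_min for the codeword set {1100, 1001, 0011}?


Comparing all pairs, minimum distance: 2
Can detect 1 errors, correct 0 errors

2


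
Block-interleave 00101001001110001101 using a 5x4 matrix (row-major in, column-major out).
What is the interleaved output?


Matrix:
  0010
  1001
  0011
  1000
  1101
Read columns: 01011000011010001101

01011000011010001101


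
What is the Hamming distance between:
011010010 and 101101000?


XOR: 110111010
Count of 1s: 6

6


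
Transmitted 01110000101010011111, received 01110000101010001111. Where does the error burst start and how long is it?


XOR: 00000000000000010000

Burst at position 15, length 1


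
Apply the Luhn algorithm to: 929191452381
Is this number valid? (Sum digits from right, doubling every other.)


Luhn sum = 59
59 mod 10 = 9

Invalid (Luhn sum mod 10 = 9)


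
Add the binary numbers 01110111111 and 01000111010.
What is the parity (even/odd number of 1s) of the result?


01110111111 = 959
01000111010 = 570
Sum = 1529 = 10111111001
1s count = 8

even parity (8 ones in 10111111001)


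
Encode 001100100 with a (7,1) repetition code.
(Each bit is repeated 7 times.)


Each bit -> 7 copies

000000000000001111111111111100000000000000111111100000000000000


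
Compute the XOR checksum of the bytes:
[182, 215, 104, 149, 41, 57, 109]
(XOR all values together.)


XOR chain: 182 ^ 215 ^ 104 ^ 149 ^ 41 ^ 57 ^ 109 = 225

225


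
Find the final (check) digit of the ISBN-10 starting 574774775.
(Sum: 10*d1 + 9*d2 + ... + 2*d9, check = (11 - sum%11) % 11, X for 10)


Weighted sum: 315
315 mod 11 = 7

Check digit: 4


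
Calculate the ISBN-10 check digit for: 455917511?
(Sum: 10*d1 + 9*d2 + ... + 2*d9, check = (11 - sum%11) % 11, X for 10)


Weighted sum: 254
254 mod 11 = 1

Check digit: X


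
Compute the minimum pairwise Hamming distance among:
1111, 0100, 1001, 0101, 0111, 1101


Comparing all pairs, minimum distance: 1
Can detect 0 errors, correct 0 errors

1


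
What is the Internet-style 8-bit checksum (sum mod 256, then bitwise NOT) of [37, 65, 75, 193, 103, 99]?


Sum = 572 mod 256 = 60
Complement = 195

195


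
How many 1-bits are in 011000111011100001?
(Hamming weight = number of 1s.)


Counting 1s in 011000111011100001

9


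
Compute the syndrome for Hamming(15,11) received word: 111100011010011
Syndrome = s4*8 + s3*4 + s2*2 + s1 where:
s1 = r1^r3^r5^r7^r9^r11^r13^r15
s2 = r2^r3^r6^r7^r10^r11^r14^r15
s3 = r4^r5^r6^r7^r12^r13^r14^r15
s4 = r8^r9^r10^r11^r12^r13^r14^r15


s1=1, s2=1, s3=1, s4=1

Syndrome = 15 (error at position 15)


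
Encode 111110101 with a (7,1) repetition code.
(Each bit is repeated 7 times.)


Each bit -> 7 copies

111111111111111111111111111111111110000000111111100000001111111


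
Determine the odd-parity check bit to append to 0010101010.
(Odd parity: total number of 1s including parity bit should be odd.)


Number of 1s in data: 4
Parity bit: 1

1


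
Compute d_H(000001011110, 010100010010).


XOR: 010101001100
Count of 1s: 5

5


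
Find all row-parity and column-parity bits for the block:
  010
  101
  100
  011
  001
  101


Row parities: 101010
Column parities: 100

Row P: 101010, Col P: 100, Corner: 1


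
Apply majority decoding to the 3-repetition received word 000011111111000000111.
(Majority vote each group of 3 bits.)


Groups: 000, 011, 111, 111, 000, 000, 111
Majority votes: 0111001

0111001


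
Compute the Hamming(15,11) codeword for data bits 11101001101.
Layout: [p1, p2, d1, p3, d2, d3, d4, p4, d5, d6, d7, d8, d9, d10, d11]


Parity bits: p1=1, p2=1, p3=1, p4=0

111111001001101


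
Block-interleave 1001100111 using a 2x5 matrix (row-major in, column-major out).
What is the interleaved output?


Matrix:
  10011
  00111
Read columns: 1000011111

1000011111


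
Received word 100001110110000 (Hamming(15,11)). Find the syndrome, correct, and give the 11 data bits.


Syndrome = 9: error at position 9

Data: 00111110000 (corrected bit 9)


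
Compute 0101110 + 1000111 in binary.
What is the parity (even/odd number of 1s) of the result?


0101110 = 46
1000111 = 71
Sum = 117 = 1110101
1s count = 5

odd parity (5 ones in 1110101)


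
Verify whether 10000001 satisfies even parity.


Number of 1s: 2

Yes, parity is correct (2 ones)


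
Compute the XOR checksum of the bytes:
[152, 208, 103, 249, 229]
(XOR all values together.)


XOR chain: 152 ^ 208 ^ 103 ^ 249 ^ 229 = 51

51


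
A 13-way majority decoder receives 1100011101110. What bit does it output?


Ones: 8 out of 13
Threshold: 7

1 (8/13 voted 1)


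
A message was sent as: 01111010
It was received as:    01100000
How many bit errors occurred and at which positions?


XOR: 00011010

3 error(s) at position(s): 3, 4, 6


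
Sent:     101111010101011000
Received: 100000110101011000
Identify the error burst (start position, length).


XOR: 001111100000000000

Burst at position 2, length 5


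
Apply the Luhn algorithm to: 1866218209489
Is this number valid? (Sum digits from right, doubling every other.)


Luhn sum = 62
62 mod 10 = 2

Invalid (Luhn sum mod 10 = 2)


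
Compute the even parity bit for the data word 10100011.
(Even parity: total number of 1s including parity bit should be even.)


Number of 1s in data: 4
Parity bit: 0

0


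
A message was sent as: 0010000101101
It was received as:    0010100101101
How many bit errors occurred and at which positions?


XOR: 0000100000000

1 error(s) at position(s): 4


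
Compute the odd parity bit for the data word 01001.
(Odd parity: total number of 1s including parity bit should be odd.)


Number of 1s in data: 2
Parity bit: 1

1


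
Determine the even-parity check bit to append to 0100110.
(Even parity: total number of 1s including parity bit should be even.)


Number of 1s in data: 3
Parity bit: 1

1


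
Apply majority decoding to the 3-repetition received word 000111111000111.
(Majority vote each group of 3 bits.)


Groups: 000, 111, 111, 000, 111
Majority votes: 01101

01101


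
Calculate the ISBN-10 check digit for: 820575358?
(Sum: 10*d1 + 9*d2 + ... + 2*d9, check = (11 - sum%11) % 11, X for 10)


Weighted sum: 243
243 mod 11 = 1

Check digit: X


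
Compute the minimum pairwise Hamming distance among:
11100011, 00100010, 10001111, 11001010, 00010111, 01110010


Comparing all pairs, minimum distance: 2
Can detect 1 errors, correct 0 errors

2


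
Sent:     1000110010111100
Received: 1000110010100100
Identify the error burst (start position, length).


XOR: 0000000000011000

Burst at position 11, length 2


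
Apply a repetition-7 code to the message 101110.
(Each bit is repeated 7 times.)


Each bit -> 7 copies

111111100000001111111111111111111110000000


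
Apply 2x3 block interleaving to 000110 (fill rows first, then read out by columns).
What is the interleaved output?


Matrix:
  000
  110
Read columns: 010100

010100


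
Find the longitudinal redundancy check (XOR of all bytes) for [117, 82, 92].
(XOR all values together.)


XOR chain: 117 ^ 82 ^ 92 = 123

123


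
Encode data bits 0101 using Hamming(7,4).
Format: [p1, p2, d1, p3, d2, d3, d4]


Parity bits: p1=0, p2=1, p3=0

0100101


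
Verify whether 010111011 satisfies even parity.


Number of 1s: 6

Yes, parity is correct (6 ones)


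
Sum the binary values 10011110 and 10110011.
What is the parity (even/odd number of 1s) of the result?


10011110 = 158
10110011 = 179
Sum = 337 = 101010001
1s count = 4

even parity (4 ones in 101010001)


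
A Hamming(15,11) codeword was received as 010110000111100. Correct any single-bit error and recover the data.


Syndrome = 3: error at position 3

Data: 11000111100 (corrected bit 3)


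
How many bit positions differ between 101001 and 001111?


XOR: 100110
Count of 1s: 3

3


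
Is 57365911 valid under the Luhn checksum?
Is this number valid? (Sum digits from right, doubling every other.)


Luhn sum = 33
33 mod 10 = 3

Invalid (Luhn sum mod 10 = 3)


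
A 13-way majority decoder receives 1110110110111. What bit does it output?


Ones: 10 out of 13
Threshold: 7

1 (10/13 voted 1)


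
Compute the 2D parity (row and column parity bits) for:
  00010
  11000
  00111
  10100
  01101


Row parities: 10101
Column parities: 00100

Row P: 10101, Col P: 00100, Corner: 1


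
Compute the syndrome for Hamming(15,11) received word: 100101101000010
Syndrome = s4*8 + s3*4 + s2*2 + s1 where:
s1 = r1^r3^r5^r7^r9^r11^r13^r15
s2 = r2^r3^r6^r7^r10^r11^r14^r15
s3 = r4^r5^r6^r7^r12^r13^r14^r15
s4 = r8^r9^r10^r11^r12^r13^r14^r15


s1=1, s2=1, s3=0, s4=0

Syndrome = 3 (error at position 3)


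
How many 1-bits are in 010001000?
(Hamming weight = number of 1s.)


Counting 1s in 010001000

2


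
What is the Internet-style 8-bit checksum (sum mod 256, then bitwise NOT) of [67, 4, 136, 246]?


Sum = 453 mod 256 = 197
Complement = 58

58


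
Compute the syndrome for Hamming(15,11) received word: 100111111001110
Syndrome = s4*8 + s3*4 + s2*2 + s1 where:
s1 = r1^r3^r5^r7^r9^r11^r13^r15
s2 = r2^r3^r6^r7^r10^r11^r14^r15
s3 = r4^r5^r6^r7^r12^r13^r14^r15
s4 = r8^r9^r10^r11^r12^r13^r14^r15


s1=1, s2=1, s3=1, s4=1

Syndrome = 15 (error at position 15)


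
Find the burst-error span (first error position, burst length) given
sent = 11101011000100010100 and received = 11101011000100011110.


XOR: 00000000000000001010

Burst at position 16, length 3


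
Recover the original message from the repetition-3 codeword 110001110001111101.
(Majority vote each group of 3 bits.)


Groups: 110, 001, 110, 001, 111, 101
Majority votes: 101011

101011


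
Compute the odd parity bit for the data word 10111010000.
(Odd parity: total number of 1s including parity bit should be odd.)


Number of 1s in data: 5
Parity bit: 0

0


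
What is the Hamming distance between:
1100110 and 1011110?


XOR: 0111000
Count of 1s: 3

3


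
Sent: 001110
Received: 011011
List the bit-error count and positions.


XOR: 010101

3 error(s) at position(s): 1, 3, 5


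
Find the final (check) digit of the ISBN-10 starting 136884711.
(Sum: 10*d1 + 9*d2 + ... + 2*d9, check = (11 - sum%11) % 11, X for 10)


Weighted sum: 242
242 mod 11 = 0

Check digit: 0


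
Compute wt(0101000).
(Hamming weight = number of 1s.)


Counting 1s in 0101000

2


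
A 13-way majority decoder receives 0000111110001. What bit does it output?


Ones: 6 out of 13
Threshold: 7

0 (6/13 voted 1)


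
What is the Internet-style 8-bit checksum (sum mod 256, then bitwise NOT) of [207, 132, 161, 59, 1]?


Sum = 560 mod 256 = 48
Complement = 207

207


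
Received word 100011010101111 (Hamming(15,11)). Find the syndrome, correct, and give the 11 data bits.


Syndrome = 0: no error detected

Data: 01100101111 (no errors)


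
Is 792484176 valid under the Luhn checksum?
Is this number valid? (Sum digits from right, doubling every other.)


Luhn sum = 54
54 mod 10 = 4

Invalid (Luhn sum mod 10 = 4)


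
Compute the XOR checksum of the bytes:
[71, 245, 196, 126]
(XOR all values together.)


XOR chain: 71 ^ 245 ^ 196 ^ 126 = 8

8


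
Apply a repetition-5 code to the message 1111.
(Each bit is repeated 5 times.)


Each bit -> 5 copies

11111111111111111111


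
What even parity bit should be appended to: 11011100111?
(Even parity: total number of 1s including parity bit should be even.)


Number of 1s in data: 8
Parity bit: 0

0


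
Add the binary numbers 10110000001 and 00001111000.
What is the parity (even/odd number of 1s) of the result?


10110000001 = 1409
00001111000 = 120
Sum = 1529 = 10111111001
1s count = 8

even parity (8 ones in 10111111001)


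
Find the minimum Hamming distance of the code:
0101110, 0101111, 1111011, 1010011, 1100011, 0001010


Comparing all pairs, minimum distance: 1
Can detect 0 errors, correct 0 errors

1


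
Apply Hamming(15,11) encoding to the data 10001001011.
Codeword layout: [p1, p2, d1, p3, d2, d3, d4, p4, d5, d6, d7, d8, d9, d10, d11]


Parity bits: p1=1, p2=1, p3=1, p4=0

111100001001011


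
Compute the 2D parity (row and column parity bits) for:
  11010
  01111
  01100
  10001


Row parities: 1000
Column parities: 01000

Row P: 1000, Col P: 01000, Corner: 1


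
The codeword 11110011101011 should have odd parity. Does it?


Number of 1s: 10

No, parity error (10 ones)


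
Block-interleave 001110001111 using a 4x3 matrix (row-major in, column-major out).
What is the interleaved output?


Matrix:
  001
  110
  001
  111
Read columns: 010101011011

010101011011


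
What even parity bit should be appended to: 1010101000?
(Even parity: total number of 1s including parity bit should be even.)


Number of 1s in data: 4
Parity bit: 0

0


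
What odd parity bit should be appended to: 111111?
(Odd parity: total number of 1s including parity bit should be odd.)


Number of 1s in data: 6
Parity bit: 1

1


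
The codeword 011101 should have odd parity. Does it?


Number of 1s: 4

No, parity error (4 ones)


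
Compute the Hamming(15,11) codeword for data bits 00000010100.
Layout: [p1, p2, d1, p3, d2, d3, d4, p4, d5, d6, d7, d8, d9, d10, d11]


Parity bits: p1=0, p2=1, p3=1, p4=0

010100000010100


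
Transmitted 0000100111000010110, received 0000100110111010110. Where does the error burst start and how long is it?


XOR: 0000000001111000000

Burst at position 9, length 4


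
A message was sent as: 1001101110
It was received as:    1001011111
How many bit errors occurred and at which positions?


XOR: 0000110001

3 error(s) at position(s): 4, 5, 9


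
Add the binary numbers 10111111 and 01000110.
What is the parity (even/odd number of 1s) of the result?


10111111 = 191
01000110 = 70
Sum = 261 = 100000101
1s count = 3

odd parity (3 ones in 100000101)


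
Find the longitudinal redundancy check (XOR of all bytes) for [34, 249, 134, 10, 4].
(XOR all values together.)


XOR chain: 34 ^ 249 ^ 134 ^ 10 ^ 4 = 83

83


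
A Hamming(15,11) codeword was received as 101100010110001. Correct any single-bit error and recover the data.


Syndrome = 0: no error detected

Data: 10000110001 (no errors)


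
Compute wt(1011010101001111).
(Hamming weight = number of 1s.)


Counting 1s in 1011010101001111

10


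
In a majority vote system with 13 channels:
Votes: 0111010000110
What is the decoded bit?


Ones: 6 out of 13
Threshold: 7

0 (6/13 voted 1)


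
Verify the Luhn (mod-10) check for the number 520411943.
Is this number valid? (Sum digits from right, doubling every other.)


Luhn sum = 40
40 mod 10 = 0

Valid (Luhn sum mod 10 = 0)


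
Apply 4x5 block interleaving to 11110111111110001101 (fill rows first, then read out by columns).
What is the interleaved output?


Matrix:
  11110
  11111
  11100
  01101
Read columns: 11101111111111000101

11101111111111000101


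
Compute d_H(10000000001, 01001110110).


XOR: 11001110111
Count of 1s: 8

8


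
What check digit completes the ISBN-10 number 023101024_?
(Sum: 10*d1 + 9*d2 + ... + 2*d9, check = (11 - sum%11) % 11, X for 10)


Weighted sum: 68
68 mod 11 = 2

Check digit: 9


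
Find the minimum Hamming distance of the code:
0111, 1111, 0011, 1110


Comparing all pairs, minimum distance: 1
Can detect 0 errors, correct 0 errors

1


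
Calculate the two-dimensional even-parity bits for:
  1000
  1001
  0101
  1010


Row parities: 1000
Column parities: 1110

Row P: 1000, Col P: 1110, Corner: 1


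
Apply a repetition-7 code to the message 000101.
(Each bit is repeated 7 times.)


Each bit -> 7 copies

000000000000000000000111111100000001111111


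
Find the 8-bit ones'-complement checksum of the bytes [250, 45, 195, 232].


Sum = 722 mod 256 = 210
Complement = 45

45


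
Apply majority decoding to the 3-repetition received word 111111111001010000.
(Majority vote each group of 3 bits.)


Groups: 111, 111, 111, 001, 010, 000
Majority votes: 111000

111000


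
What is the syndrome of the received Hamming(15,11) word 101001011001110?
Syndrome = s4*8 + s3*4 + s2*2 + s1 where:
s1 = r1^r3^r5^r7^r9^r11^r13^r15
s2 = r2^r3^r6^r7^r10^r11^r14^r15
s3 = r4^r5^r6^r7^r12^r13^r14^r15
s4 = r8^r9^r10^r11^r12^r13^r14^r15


s1=0, s2=1, s3=0, s4=1

Syndrome = 10 (error at position 10)


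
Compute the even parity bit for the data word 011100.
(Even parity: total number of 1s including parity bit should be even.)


Number of 1s in data: 3
Parity bit: 1

1


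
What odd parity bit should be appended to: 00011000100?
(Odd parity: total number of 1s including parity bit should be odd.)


Number of 1s in data: 3
Parity bit: 0

0


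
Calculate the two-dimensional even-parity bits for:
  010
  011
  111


Row parities: 101
Column parities: 110

Row P: 101, Col P: 110, Corner: 0


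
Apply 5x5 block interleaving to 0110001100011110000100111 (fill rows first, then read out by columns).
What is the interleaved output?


Matrix:
  01100
  01100
  01111
  00001
  00111
Read columns: 0000011100111010010100111

0000011100111010010100111


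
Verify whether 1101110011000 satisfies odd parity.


Number of 1s: 7

Yes, parity is correct (7 ones)


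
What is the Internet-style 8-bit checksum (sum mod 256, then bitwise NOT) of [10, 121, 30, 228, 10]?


Sum = 399 mod 256 = 143
Complement = 112

112


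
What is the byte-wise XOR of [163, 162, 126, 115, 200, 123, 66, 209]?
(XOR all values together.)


XOR chain: 163 ^ 162 ^ 126 ^ 115 ^ 200 ^ 123 ^ 66 ^ 209 = 44

44


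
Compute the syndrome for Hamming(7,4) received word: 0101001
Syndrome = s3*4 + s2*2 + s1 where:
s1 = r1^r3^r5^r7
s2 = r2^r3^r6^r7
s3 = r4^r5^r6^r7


s1=1, s2=0, s3=0

Syndrome = 1 (error at position 1)


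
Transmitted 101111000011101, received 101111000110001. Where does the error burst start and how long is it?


XOR: 000000000101100

Burst at position 9, length 4


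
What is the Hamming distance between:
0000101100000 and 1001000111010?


XOR: 1001101011010
Count of 1s: 7

7


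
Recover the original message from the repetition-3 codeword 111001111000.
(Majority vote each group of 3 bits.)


Groups: 111, 001, 111, 000
Majority votes: 1010

1010


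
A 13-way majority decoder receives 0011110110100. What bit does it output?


Ones: 7 out of 13
Threshold: 7

1 (7/13 voted 1)


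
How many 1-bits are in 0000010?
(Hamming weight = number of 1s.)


Counting 1s in 0000010

1


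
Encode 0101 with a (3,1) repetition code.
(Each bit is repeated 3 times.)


Each bit -> 3 copies

000111000111


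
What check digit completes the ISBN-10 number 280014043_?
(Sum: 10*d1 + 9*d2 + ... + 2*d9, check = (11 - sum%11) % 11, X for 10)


Weighted sum: 136
136 mod 11 = 4

Check digit: 7


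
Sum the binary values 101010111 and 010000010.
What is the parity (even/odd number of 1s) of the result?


101010111 = 343
010000010 = 130
Sum = 473 = 111011001
1s count = 6

even parity (6 ones in 111011001)


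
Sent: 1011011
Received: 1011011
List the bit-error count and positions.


XOR: 0000000

0 errors (received matches sent)


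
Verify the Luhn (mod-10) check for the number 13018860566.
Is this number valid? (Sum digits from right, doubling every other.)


Luhn sum = 44
44 mod 10 = 4

Invalid (Luhn sum mod 10 = 4)


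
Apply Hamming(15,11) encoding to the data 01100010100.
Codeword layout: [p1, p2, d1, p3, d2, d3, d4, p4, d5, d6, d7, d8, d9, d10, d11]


Parity bits: p1=1, p2=0, p3=1, p4=0

100111000010100


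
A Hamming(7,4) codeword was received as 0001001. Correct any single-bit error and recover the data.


Syndrome = 3: error at position 3

Data: 1001 (corrected bit 3)


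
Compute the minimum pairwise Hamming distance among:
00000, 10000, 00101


Comparing all pairs, minimum distance: 1
Can detect 0 errors, correct 0 errors

1


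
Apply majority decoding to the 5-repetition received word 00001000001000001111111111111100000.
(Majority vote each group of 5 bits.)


Groups: 00001, 00000, 10000, 01111, 11111, 11111, 00000
Majority votes: 0001110

0001110


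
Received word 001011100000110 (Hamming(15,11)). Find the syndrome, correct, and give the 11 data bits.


Syndrome = 4: error at position 4

Data: 11110000110 (corrected bit 4)


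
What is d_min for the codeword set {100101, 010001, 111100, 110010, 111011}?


Comparing all pairs, minimum distance: 2
Can detect 1 errors, correct 0 errors

2


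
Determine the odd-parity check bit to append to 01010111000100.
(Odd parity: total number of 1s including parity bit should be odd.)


Number of 1s in data: 6
Parity bit: 1

1


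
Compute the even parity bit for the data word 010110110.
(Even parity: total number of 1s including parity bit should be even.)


Number of 1s in data: 5
Parity bit: 1

1


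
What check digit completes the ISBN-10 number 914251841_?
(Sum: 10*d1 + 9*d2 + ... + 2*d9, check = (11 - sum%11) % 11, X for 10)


Weighted sum: 226
226 mod 11 = 6

Check digit: 5


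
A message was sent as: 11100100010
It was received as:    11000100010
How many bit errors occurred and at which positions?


XOR: 00100000000

1 error(s) at position(s): 2


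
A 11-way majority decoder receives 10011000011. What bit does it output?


Ones: 5 out of 11
Threshold: 6

0 (5/11 voted 1)


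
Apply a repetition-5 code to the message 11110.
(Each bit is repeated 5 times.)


Each bit -> 5 copies

1111111111111111111100000


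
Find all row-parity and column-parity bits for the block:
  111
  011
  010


Row parities: 101
Column parities: 110

Row P: 101, Col P: 110, Corner: 0


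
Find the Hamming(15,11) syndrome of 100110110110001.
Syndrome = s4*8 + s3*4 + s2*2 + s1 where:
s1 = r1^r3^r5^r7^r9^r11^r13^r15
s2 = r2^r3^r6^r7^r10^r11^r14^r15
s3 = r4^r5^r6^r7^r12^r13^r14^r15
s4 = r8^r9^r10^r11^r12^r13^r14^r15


s1=1, s2=0, s3=0, s4=0

Syndrome = 1 (error at position 1)


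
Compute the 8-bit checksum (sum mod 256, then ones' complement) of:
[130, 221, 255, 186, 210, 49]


Sum = 1051 mod 256 = 27
Complement = 228

228


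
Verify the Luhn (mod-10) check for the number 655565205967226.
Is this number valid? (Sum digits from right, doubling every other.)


Luhn sum = 59
59 mod 10 = 9

Invalid (Luhn sum mod 10 = 9)


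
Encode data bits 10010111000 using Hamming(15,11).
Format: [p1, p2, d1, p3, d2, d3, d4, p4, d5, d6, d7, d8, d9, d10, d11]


Parity bits: p1=1, p2=0, p3=0, p4=1

101000110111000


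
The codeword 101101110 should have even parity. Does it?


Number of 1s: 6

Yes, parity is correct (6 ones)


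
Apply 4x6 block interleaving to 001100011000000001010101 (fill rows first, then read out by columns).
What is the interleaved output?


Matrix:
  001100
  011000
  000001
  010101
Read columns: 000001011100100100000011

000001011100100100000011


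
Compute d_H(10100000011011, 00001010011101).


XOR: 10101010000110
Count of 1s: 6

6


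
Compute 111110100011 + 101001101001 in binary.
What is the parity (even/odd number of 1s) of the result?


111110100011 = 4003
101001101001 = 2665
Sum = 6668 = 1101000001100
1s count = 5

odd parity (5 ones in 1101000001100)


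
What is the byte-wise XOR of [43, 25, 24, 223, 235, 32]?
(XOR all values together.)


XOR chain: 43 ^ 25 ^ 24 ^ 223 ^ 235 ^ 32 = 62

62


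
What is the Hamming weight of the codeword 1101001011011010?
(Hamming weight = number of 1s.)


Counting 1s in 1101001011011010

9


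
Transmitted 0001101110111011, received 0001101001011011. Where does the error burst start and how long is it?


XOR: 0000000111100000

Burst at position 7, length 4


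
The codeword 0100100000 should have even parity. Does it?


Number of 1s: 2

Yes, parity is correct (2 ones)


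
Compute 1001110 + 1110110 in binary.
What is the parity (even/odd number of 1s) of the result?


1001110 = 78
1110110 = 118
Sum = 196 = 11000100
1s count = 3

odd parity (3 ones in 11000100)


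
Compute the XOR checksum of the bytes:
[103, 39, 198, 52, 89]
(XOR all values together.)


XOR chain: 103 ^ 39 ^ 198 ^ 52 ^ 89 = 235

235
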